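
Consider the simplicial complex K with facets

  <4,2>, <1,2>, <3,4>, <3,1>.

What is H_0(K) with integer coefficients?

Take the total order 1 < 2 < 3 < 4 on the vertex set. Then K (dimension 1) consists of the simplices:

  0-simplices (4): [1], [2], [3], [4]
  1-simplices (4): [1,2], [1,3], [2,4], [3,4]

Hence C_0 ≅ Z^4, C_1 ≅ Z^4.

∂_1: C_1 → C_0 is given by ∂[p,q] = [q] − [p]. For instance
  ∂[2,4] = [4] − [2].
The 4×4 boundary matrix has rank 3 and Smith normal form diag(1,1,1).

From H_k ≅ ker(∂_k) / im(∂_{k+1}) we obtain:

  H_0: rank C_0 − rank ∂_1 = 4 − 3 = 1, and the invariant factors of ∂_1 are all 1, so H_0 = Z.

H_0 ≅ Z.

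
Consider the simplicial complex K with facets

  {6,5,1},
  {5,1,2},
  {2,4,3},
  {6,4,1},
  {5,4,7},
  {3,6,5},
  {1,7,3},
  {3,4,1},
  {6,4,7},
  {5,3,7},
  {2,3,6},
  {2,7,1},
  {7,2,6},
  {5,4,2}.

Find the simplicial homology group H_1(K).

Order the vertices as 1 < 2 < 3 < 4 < 5 < 6 < 7. Listing each simplex with vertices in this order, K has dimension 2 with simplices:

  0-simplices (7): [1], [2], [3], [4], [5], [6], [7]
  1-simplices (21): [1,2], [1,3], [1,4], [1,5], [1,6], [1,7], [2,3], [2,4], [2,5], [2,6], [2,7], [3,4], [3,5], [3,6], [3,7], [4,5], [4,6], [4,7], [5,6], [5,7], [6,7]
  2-simplices (14): [1,2,5], [1,2,7], [1,3,4], [1,3,7], [1,4,6], [1,5,6], [2,3,4], [2,3,6], [2,4,5], [2,6,7], [3,5,6], [3,5,7], [4,5,7], [4,6,7]

giving chain groups C_0 ≅ Z^7, C_1 ≅ Z^21, C_2 ≅ Z^14.

The boundary map ∂_1: C_1 → C_0 is given by ∂[p,q] = [q] − [p]. For instance
  ∂[4,5] = [5] − [4].
This gives a 7×21 integer matrix of rank 6; reducing to Smith normal form yields diagonal entries (1,1,1,1,1,1).

The boundary map ∂_2: C_2 → C_1 sends each 2-simplex [p,q,r] to [q,r] − [p,r] + [p,q]. For instance
  ∂[4,6,7] = [6,7] − [4,7] + [4,6],
  ∂[2,3,4] = [3,4] − [2,4] + [2,3].
As a 21×14 matrix over Z this has rank 13, with invariant factors (1,1,1,1,1,1,1,1,1,1,1,1,1).

From H_k ≅ ker(∂_k) / im(∂_{k+1}) we obtain:

  H_1: rank ker ∂_1 − rank ∂_2 = (21 − 6) − 13 = 2, and the invariant factors of ∂_2 are all 1, so H_1 = Z^2.

(K is a triangulation of the torus T^2.)

H_1 = Z^2.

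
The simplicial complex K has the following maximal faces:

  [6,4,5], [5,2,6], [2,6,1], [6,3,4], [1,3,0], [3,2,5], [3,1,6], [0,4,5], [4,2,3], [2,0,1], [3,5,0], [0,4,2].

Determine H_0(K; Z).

H_0 ≅ Z.

Order the vertices as 0 < 1 < 2 < 3 < 4 < 5 < 6. Listing each simplex with vertices in this order, K has dimension 2 with simplices:

  0-simplices (7): [0], [1], [2], [3], [4], [5], [6]
  1-simplices (18): [0,1], [0,2], [0,3], [0,4], [0,5], [1,2], [1,3], [1,6], [2,3], [2,4], [2,5], [2,6], [3,4], [3,5], [3,6], [4,5], [4,6], [5,6]
  2-simplices (12): [0,1,2], [0,1,3], [0,2,4], [0,3,5], [0,4,5], [1,2,6], [1,3,6], [2,3,4], [2,3,5], [2,5,6], [3,4,6], [4,5,6]

Hence C_0 ≅ Z^7, C_1 ≅ Z^18, C_2 ≅ Z^12.

∂_1: C_1 → C_0 is given by ∂[p,q] = [q] − [p]. For instance
  ∂[2,5] = [5] − [2].
The resulting 7×18 matrix has rank 6, and its Smith normal form has invariant factors (1,1,1,1,1,1).

The boundary map ∂_2: C_2 → C_1 sends each 2-simplex [p,q,r] to [q,r] − [p,r] + [p,q]. For instance
  ∂[0,3,5] = [3,5] − [0,5] + [0,3],
  ∂[2,3,5] = [3,5] − [2,5] + [2,3].
The resulting 18×12 matrix has rank 12, and its Smith normal form has invariant factors (1,1,1,1,1,1,1,1,1,1,1,2).

Computing H_k = (kernel of ∂_k) / (image of ∂_{k+1}):

  H_0: rank C_0 − rank ∂_1 = 7 − 6 = 1, and the invariant factors of ∂_1 are all 1, so H_0 ≅ Z.

(K is a triangulation of the real projective plane RP^2.)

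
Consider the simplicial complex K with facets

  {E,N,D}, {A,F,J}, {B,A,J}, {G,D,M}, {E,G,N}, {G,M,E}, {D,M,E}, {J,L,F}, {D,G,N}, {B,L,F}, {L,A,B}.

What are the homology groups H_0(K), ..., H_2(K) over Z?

H_0 = Z^2,  H_1 = Z,  H_2 = Z.

Take the total order A < B < D < E < F < G < J < L < M < N on the vertex set. Then K (dimension 2) consists of the simplices:

  0-simplices (10): A, B, D, E, F, G, J, L, M, N
  1-simplices (19): AB, AF, AJ, AL, BF, BJ, BL, DE, DG, DM, DN, EG, EM, EN, FJ, FL, GM, GN, JL
  2-simplices (11): ABJ, ABL, AFJ, BFL, DEM, DEN, DGM, DGN, EGM, EGN, FJL

giving chain groups C_0 ≅ Z^10, C_1 ≅ Z^19, C_2 ≅ Z^11.

∂_1: C_1 → C_0 is given by ∂[p,q] = [q] − [p]. For instance
  ∂FJ = J − F.
The resulting 10×19 matrix has rank 8, and its Smith normal form has invariant factors (1,1,1,1,1,1,1,1).

The boundary map ∂_2: C_2 → C_1 sends each 2-simplex [p,q,r] to [q,r] − [p,r] + [p,q]. For instance
  ∂DEN = EN − DN + DE,
  ∂FJL = JL − FL + FJ.
This gives a 19×11 integer matrix of rank 10; reducing to Smith normal form yields diagonal entries (1,1,1,1,1,1,1,1,1,1).

From H_k ≅ ker(∂_k) / im(∂_{k+1}) we obtain:

  H_0: rank C_0 − rank ∂_1 = 10 − 8 = 2, and the invariant factors of ∂_1 are all 1, so H_0 = Z^2.
  H_1: rank ker ∂_1 − rank ∂_2 = (19 − 8) − 10 = 1, and the invariant factors of ∂_2 are all 1, so H_1 = Z.
  H_2: rank ker ∂_2 − rank ∂_3 = (11 − 10) − 0 = 1, and there is no ∂_3, so H_2 = Z.

(K is a triangulation of the disjoint union of the 2-sphere S^2 and the Möbius band.)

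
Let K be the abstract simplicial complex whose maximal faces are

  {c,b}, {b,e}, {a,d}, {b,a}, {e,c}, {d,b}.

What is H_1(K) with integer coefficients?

H_1 = Z^2.

Fix the vertex order a < b < c < d < e and write every simplex with vertices in increasing order. Then dim K = 1 and the simplices of K are:

  0-simplices (5): a, b, c, d, e
  1-simplices (6): ab, ad, bc, bd, be, ce

so the chain groups are C_0 ≅ Z^5, C_1 ≅ Z^6.

∂_1: C_1 → C_0 maps an edge to its endpoints' difference, ∂[p,q] = q − p. For instance
  ∂ad = d − a.
The 5×6 boundary matrix has rank 4 and Smith normal form diag(1,1,1,1).

Reading off H_k = ker ∂_k / im ∂_{k+1}:

  H_1: rank ker ∂_1 − rank ∂_2 = (6 − 4) − 0 = 2, and there is no ∂_2, so H_1 = Z^2.

(K is a triangulation of a wedge of 2 circles.)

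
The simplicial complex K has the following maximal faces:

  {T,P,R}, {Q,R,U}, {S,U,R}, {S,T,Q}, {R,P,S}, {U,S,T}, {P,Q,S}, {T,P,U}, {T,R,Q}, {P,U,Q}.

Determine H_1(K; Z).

Order the vertices as P < Q < R < S < T < U. Listing each simplex with vertices in this order, K has dimension 2 with simplices:

  0-simplices (6): P, Q, R, S, T, U
  1-simplices (15): PQ, PR, PS, PT, PU, QR, QS, QT, QU, RS, RT, RU, ST, SU, TU
  2-simplices (10): PQS, PQU, PRS, PRT, PTU, QRT, QRU, QST, RSU, STU

so the chain groups are C_0 ≅ Z^6, C_1 ≅ Z^15, C_2 ≅ Z^10.

The boundary map ∂_1: C_1 → C_0 maps an edge to its endpoints' difference, ∂[p,q] = q − p. For instance
  ∂RT = T − R.
This gives a 6×15 integer matrix of rank 5; reducing to Smith normal form yields diagonal entries (1,1,1,1,1).

∂_2: C_2 → C_1 sends each 2-simplex [p,q,r] to [q,r] − [p,r] + [p,q]. For instance
  ∂RSU = SU − RU + RS,
  ∂PRT = RT − PT + PR.
This gives a 15×10 integer matrix of rank 10; reducing to Smith normal form yields diagonal entries (1,1,1,1,1,1,1,1,1,2).

From H_k ≅ ker(∂_k) / im(∂_{k+1}) we obtain:

  H_1: rank ker ∂_1 − rank ∂_2 = (15 − 5) − 10 = 0, and ∂_2 has invariant factor 2 > 1, so H_1 ≅ Z_2.

H_1 ≅ Z_2.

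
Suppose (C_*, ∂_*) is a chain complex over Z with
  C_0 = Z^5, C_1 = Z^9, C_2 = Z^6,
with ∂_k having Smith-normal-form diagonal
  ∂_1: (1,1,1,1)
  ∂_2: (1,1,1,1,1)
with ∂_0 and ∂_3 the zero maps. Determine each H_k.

H_0: b_0 = 5 − 0 − 4 = 1; torsion from ∂_1 factors > 1: none. So H_0 = Z.
H_1: b_1 = 9 − 4 − 5 = 0; torsion from ∂_2 factors > 1: none. So H_1 = 0.
H_2: b_2 = 6 − 5 − 0 = 1; torsion from ∂_3 factors > 1: none. So H_2 = Z.

H_0 = Z,  H_1 = 0,  H_2 = Z.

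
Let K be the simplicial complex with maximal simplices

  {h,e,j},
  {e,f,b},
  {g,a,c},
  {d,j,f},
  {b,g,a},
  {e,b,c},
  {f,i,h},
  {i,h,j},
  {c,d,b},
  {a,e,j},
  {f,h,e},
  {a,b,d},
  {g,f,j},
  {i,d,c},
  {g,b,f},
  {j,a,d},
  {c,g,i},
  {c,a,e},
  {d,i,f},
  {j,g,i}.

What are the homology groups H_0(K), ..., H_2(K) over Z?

H_0 = Z,  H_1 = Z × Z/2,  H_2 = 0.

Take the total order a < b < c < d < e < f < g < h < i < j on the vertex set. Then K (dimension 2) consists of the simplices:

  0-simplices (10): a, b, c, d, e, f, g, h, i, j
  1-simplices (30): ab, ac, ad, ae, ag, aj, bc, bd, be, bf, bg, cd, ce, cg, ci, df, di, dj, ef, eh, ej, fg, fh, fi, fj, gi, gj, hi, hj, ij
  2-simplices (20): abd, abg, ace, acg, adj, aej, bcd, bce, bef, bfg, cdi, cgi, dfi, dfj, efh, ehj, fgj, fhi, gij, hij

so the chain groups are C_0 ≅ Z^10, C_1 ≅ Z^30, C_2 ≅ Z^20.

Boundary ∂_1: C_1 → C_0 sends each edge [p,q] (with p < q) to q − p. For instance
  ∂dj = j − d.
As a 10×30 matrix over Z this has rank 9, with invariant factors (1,1,1,1,1,1,1,1,1).

∂_2: C_2 → C_1 maps a triangle to the signed sum of its edges. For instance
  ∂acg = cg − ag + ac,
  ∂bef = ef − bf + be.
The resulting 30×20 matrix has rank 20, and its Smith normal form has invariant factors (1,1,1,1,1,1,1,1,1,1,1,1,1,1,1,1,1,1,1,2).

Computing H_k = (kernel of ∂_k) / (image of ∂_{k+1}):

  H_0: rank C_0 − rank ∂_1 = 10 − 9 = 1, and the invariant factors of ∂_1 are all 1, so H_0 ≅ Z.
  H_1: rank ker ∂_1 − rank ∂_2 = (30 − 9) − 20 = 1, and ∂_2 has invariant factor 2 > 1, so H_1 ≅ Z × Z/2.
  H_2: rank ker ∂_2 − rank ∂_3 = (20 − 20) − 0 = 0, and there is no ∂_3, so H_2 ≅ 0.

As a check, the Euler characteristic is 10 − 30 + 20 = 0, which agrees with 1 − 1 + 0 = 0.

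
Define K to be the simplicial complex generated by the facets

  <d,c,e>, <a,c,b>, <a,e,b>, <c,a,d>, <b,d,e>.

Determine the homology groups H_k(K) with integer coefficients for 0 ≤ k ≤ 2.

Take the total order a < b < c < d < e on the vertex set. Then K (dimension 2) consists of the simplices:

  0-simplices (5): a, b, c, d, e
  1-simplices (10): ab, ac, ad, ae, bc, bd, be, cd, ce, de
  2-simplices (5): abc, abe, acd, bde, cde

giving chain groups C_0 ≅ Z^5, C_1 ≅ Z^10, C_2 ≅ Z^5.

Boundary ∂_1: C_1 → C_0 is given by ∂[p,q] = [q] − [p]. For instance
  ∂be = e − b.
The 5×10 boundary matrix has rank 4 and Smith normal form diag(1,1,1,1).

∂_2: C_2 → C_1 acts by ∂[p,q,r] = [q,r] − [p,r] + [p,q]. For instance
  ∂abc = bc − ac + ab,
  ∂bde = de − be + bd.
This gives a 10×5 integer matrix of rank 5; reducing to Smith normal form yields diagonal entries (1,1,1,1,1).

Reading off H_k = ker ∂_k / im ∂_{k+1}:

  H_0: rank C_0 − rank ∂_1 = 5 − 4 = 1, and the invariant factors of ∂_1 are all 1, so H_0 ≅ Z.
  H_1: rank ker ∂_1 − rank ∂_2 = (10 − 4) − 5 = 1, and the invariant factors of ∂_2 are all 1, so H_1 ≅ Z.
  H_2: rank ker ∂_2 − rank ∂_3 = (5 − 5) − 0 = 0, and there is no ∂_3, so H_2 ≅ 0.

H_0 = Z,  H_1 = Z,  H_2 = 0.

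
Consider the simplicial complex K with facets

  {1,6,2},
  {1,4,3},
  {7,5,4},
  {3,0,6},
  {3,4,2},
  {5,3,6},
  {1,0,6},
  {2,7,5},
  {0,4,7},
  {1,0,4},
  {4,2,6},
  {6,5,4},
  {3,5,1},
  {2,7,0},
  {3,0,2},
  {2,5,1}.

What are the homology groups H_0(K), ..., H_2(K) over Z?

We work with the vertex ordering 0 < 1 < 2 < 3 < 4 < 5 < 6 < 7. The simplices of K, each written with vertices in increasing order, are:

  0-simplices (8): [0], [1], [2], [3], [4], [5], [6], [7]
  1-simplices (24): (24 of them)
  2-simplices (16): [0,1,4], [0,1,6], [0,2,3], [0,2,7], [0,3,6], [0,4,7], [1,2,5], [1,2,6], [1,3,4], [1,3,5], [2,3,4], [2,4,6], [2,5,7], [3,5,6], [4,5,6], [4,5,7]

giving chain groups C_0 ≅ Z^8, C_1 ≅ Z^24, C_2 ≅ Z^16.

∂_1: C_1 → C_0 is given by ∂[p,q] = [q] − [p].
The 8×24 boundary matrix has rank 7 and Smith normal form diag(1,1,1,1,1,1,1).

∂_2: C_2 → C_1 sends each 2-simplex [p,q,r] to [q,r] − [p,r] + [p,q]. For instance
  ∂[2,3,4] = [3,4] − [2,4] + [2,3],
  ∂[0,2,3] = [2,3] − [0,3] + [0,2].
The resulting 24×16 matrix has rank 15, and its Smith normal form has invariant factors (1,1,1,1,1,1,1,1,1,1,1,1,1,1,1).

From H_k ≅ ker(∂_k) / im(∂_{k+1}) we obtain:

  H_0: rank C_0 − rank ∂_1 = 8 − 7 = 1, and the invariant factors of ∂_1 are all 1, so H_0 = Z.
  H_1: rank ker ∂_1 − rank ∂_2 = (24 − 7) − 15 = 2, and the invariant factors of ∂_2 are all 1, so H_1 = Z^2.
  H_2: rank ker ∂_2 − rank ∂_3 = (16 − 15) − 0 = 1, and there is no ∂_3, so H_2 = Z.

H_0 ≅ Z,  H_1 ≅ Z^2,  H_2 ≅ Z.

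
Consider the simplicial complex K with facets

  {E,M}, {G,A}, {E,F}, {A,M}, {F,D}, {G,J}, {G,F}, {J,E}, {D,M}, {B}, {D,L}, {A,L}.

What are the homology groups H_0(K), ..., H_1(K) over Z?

K has 9 vertices, 11 edges.
rank ∂_0 = 0, rank ∂_1 = 7 ⇒ b_0 = 9 − 0 − 7 = 2; all invariant factors of ∂_1 are 1 so no torsion. So H_0 = Z^2.
rank ∂_1 = 7, rank ∂_2 = 0 ⇒ b_1 = 11 − 7 − 0 = 4. So H_1 = Z^4.

H_0 ≅ Z^2,  H_1 ≅ Z^4.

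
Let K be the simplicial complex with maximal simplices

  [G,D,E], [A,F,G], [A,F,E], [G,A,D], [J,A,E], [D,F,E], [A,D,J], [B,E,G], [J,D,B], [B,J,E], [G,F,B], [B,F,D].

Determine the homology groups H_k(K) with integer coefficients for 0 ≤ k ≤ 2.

H_0 ≅ Z,  H_1 ≅ Z/2,  H_2 = 0.

We work with the vertex ordering A < B < D < E < F < G < J. The simplices of K, each written with vertices in increasing order, are:

  0-simplices (7): A, B, D, E, F, G, J
  1-simplices (18): AD, AE, AF, AG, AJ, BD, BE, BF, BG, BJ, DE, DF, DG, DJ, EF, EG, EJ, FG
  2-simplices (12): ADG, ADJ, AEF, AEJ, AFG, BDF, BDJ, BEG, BEJ, BFG, DEF, DEG

giving chain groups C_0 ≅ Z^7, C_1 ≅ Z^18, C_2 ≅ Z^12.

The boundary map ∂_1: C_1 → C_0 sends each edge [p,q] (with p < q) to q − p.
The resulting 7×18 matrix has rank 6, and its Smith normal form has invariant factors (1,1,1,1,1,1).

Boundary ∂_2: C_2 → C_1 acts by ∂[p,q,r] = [q,r] − [p,r] + [p,q]. For instance
  ∂AEJ = EJ − AJ + AE,
  ∂AFG = FG − AG + AF.
As a 18×12 matrix over Z this has rank 12, with invariant factors (1,1,1,1,1,1,1,1,1,1,1,2).

Reading off H_k = ker ∂_k / im ∂_{k+1}:

  H_0: rank C_0 − rank ∂_1 = 7 − 6 = 1, and the invariant factors of ∂_1 are all 1, so H_0 ≅ Z.
  H_1: rank ker ∂_1 − rank ∂_2 = (18 − 6) − 12 = 0, and ∂_2 has invariant factor 2 > 1, so H_1 ≅ Z/2.
  H_2: rank ker ∂_2 − rank ∂_3 = (12 − 12) − 0 = 0, and there is no ∂_3, so H_2 ≅ 0.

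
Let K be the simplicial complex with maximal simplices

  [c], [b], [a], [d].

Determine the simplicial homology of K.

H_0 ≅ Z^4.

K has 4 vertices.
rank ∂_0 = 0, rank ∂_1 = 0 ⇒ b_0 = 4 − 0 − 0 = 4. So H_0 ≅ Z^4.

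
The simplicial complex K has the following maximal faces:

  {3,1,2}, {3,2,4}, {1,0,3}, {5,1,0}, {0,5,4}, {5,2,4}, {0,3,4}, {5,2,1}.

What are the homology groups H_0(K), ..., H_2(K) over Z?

H_0 = Z,  H_1 = 0,  H_2 = Z.

Fix the vertex order 0 < 1 < 2 < 3 < 4 < 5 and write every simplex with vertices in increasing order. Then dim K = 2 and the simplices of K are:

  0-simplices (6): [0], [1], [2], [3], [4], [5]
  1-simplices (12): [0,1], [0,3], [0,4], [0,5], [1,2], [1,3], [1,5], [2,3], [2,4], [2,5], [3,4], [4,5]
  2-simplices (8): [0,1,3], [0,1,5], [0,3,4], [0,4,5], [1,2,3], [1,2,5], [2,3,4], [2,4,5]

giving chain groups C_0 ≅ Z^6, C_1 ≅ Z^12, C_2 ≅ Z^8.

Boundary ∂_1: C_1 → C_0 sends each edge [p,q] (with p < q) to q − p.
The resulting 6×12 matrix has rank 5, and its Smith normal form has invariant factors (1,1,1,1,1).

∂_2: C_2 → C_1 acts by ∂[p,q,r] = [q,r] − [p,r] + [p,q]. For instance
  ∂[0,1,3] = [1,3] − [0,3] + [0,1],
  ∂[1,2,5] = [2,5] − [1,5] + [1,2].
The resulting 12×8 matrix has rank 7, and its Smith normal form has invariant factors (1,1,1,1,1,1,1).

Reading off H_k = ker ∂_k / im ∂_{k+1}:

  H_0: rank C_0 − rank ∂_1 = 6 − 5 = 1, and the invariant factors of ∂_1 are all 1, so H_0 = Z.
  H_1: rank ker ∂_1 − rank ∂_2 = (12 − 5) − 7 = 0, and the invariant factors of ∂_2 are all 1, so H_1 = 0.
  H_2: rank ker ∂_2 − rank ∂_3 = (8 − 7) − 0 = 1, and there is no ∂_3, so H_2 = Z.

As a check, the Euler characteristic is 6 − 12 + 8 = 2, which agrees with 1 − 0 + 1 = 2.
(K is a triangulation of the 2-sphere S^2.)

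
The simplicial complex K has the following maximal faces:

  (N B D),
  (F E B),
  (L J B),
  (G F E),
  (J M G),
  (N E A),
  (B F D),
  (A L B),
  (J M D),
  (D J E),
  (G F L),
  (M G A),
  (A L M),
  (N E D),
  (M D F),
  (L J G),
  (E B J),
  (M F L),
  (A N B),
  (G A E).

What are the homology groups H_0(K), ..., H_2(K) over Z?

Order the vertices as A < B < D < E < F < G < J < L < M < N. Listing each simplex with vertices in this order, K has dimension 2 with simplices:

  0-simplices (10): A, B, D, E, F, G, J, L, M, N
  1-simplices (30): AB, AE, AG, AL, AM, AN, BD, BE, BF, BJ, BL, BN, DE, DF, DJ, DM, DN, EF, EG, EJ, EN, FG, FL, FM, GJ, GL, GM, JL, JM, LM
  2-simplices (20): ABL, ABN, AEG, AEN, AGM, ALM, BDF, BDN, BEF, BEJ, BJL, DEJ, DEN, DFM, DJM, EFG, FGL, FLM, GJL, GJM

giving chain groups C_0 ≅ Z^10, C_1 ≅ Z^30, C_2 ≅ Z^20.

The boundary map ∂_1: C_1 → C_0 maps an edge to its endpoints' difference, ∂[p,q] = q − p. For instance
  ∂DM = M − D.
This gives a 10×30 integer matrix of rank 9; reducing to Smith normal form yields diagonal entries (1,1,1,1,1,1,1,1,1).

The boundary map ∂_2: C_2 → C_1 maps a triangle to the signed sum of its edges. For instance
  ∂AGM = GM − AM + AG,
  ∂BDF = DF − BF + BD.
The resulting 30×20 matrix has rank 20, and its Smith normal form has invariant factors (1,1,1,1,1,1,1,1,1,1,1,1,1,1,1,1,1,1,1,2).

Reading off H_k = ker ∂_k / im ∂_{k+1}:

  H_0: rank C_0 − rank ∂_1 = 10 − 9 = 1, and the invariant factors of ∂_1 are all 1, so H_0 = Z.
  H_1: rank ker ∂_1 − rank ∂_2 = (30 − 9) − 20 = 1, and ∂_2 has invariant factor 2 > 1, so H_1 = Z × Z/2.
  H_2: rank ker ∂_2 − rank ∂_3 = (20 − 20) − 0 = 0, and there is no ∂_3, so H_2 = 0.

As a check, the Euler characteristic is 10 − 30 + 20 = 0, which agrees with 1 − 1 + 0 = 0.
(K is a triangulation of the Klein bottle.)

H_0 = Z,  H_1 = Z × Z/2,  H_2 = 0.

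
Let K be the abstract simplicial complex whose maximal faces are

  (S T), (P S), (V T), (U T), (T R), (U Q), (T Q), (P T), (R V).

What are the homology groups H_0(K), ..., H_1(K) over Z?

H_0 ≅ Z,  H_1 ≅ Z^3.

Order the vertices as P < Q < R < S < T < U < V. Listing each simplex with vertices in this order, K has dimension 1 with simplices:

  0-simplices (7): P, Q, R, S, T, U, V
  1-simplices (9): PS, PT, QT, QU, RT, RV, ST, TU, TV

Hence C_0 ≅ Z^7, C_1 ≅ Z^9.

The boundary map ∂_1: C_1 → C_0 sends each edge [p,q] (with p < q) to q − p.
The 7×9 boundary matrix has rank 6 and Smith normal form diag(1,1,1,1,1,1).

Computing H_k = (kernel of ∂_k) / (image of ∂_{k+1}):

  H_0: rank C_0 − rank ∂_1 = 7 − 6 = 1, and the invariant factors of ∂_1 are all 1, so H_0 = Z.
  H_1: rank ker ∂_1 − rank ∂_2 = (9 − 6) − 0 = 3, and there is no ∂_2, so H_1 = Z^3.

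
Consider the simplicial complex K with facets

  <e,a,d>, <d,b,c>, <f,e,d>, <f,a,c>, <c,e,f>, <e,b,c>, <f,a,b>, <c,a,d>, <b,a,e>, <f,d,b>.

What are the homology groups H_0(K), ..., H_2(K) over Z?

K has 6 vertices, 15 edges, 10 triangles.
rank ∂_0 = 0, rank ∂_1 = 5 ⇒ b_0 = 6 − 0 − 5 = 1; all invariant factors of ∂_1 are 1 so no torsion. So H_0 ≅ Z.
rank ∂_1 = 5, rank ∂_2 = 10 ⇒ b_1 = 15 − 5 − 10 = 0; ∂_2 has invariant factor(s) [2] giving torsion. So H_1 ≅ Z_2.
rank ∂_2 = 10, rank ∂_3 = 0 ⇒ b_2 = 10 − 10 − 0 = 0. So H_2 ≅ 0.

H_0 = Z,  H_1 = Z_2,  H_2 = 0.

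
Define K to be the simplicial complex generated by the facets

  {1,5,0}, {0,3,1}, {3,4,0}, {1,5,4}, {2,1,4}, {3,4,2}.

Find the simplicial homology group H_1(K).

H_1 = Z.

Take the total order 0 < 1 < 2 < 3 < 4 < 5 on the vertex set. Then K (dimension 2) consists of the simplices:

  0-simplices (6): [0], [1], [2], [3], [4], [5]
  1-simplices (12): [0,1], [0,3], [0,4], [0,5], [1,2], [1,3], [1,4], [1,5], [2,3], [2,4], [3,4], [4,5]
  2-simplices (6): [0,1,3], [0,1,5], [0,3,4], [1,2,4], [1,4,5], [2,3,4]

Hence C_0 ≅ Z^6, C_1 ≅ Z^12, C_2 ≅ Z^6.

The boundary map ∂_1: C_1 → C_0 is given by ∂[p,q] = [q] − [p]. For instance
  ∂[1,3] = [3] − [1].
This gives a 6×12 integer matrix of rank 5; reducing to Smith normal form yields diagonal entries (1,1,1,1,1).

∂_2: C_2 → C_1 maps a triangle to the signed sum of its edges. For instance
  ∂[0,1,3] = [1,3] − [0,3] + [0,1],
  ∂[2,3,4] = [3,4] − [2,4] + [2,3].
The 12×6 boundary matrix has rank 6 and Smith normal form diag(1,1,1,1,1,1).

Reading off H_k = ker ∂_k / im ∂_{k+1}:

  H_1: rank ker ∂_1 − rank ∂_2 = (12 − 5) − 6 = 1, and the invariant factors of ∂_2 are all 1, so H_1 ≅ Z.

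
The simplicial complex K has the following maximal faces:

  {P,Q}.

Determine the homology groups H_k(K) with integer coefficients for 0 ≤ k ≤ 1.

H_0 ≅ Z,  H_1 = 0.

Order the vertices as P < Q. Listing each simplex with vertices in this order, K has dimension 1 with simplices:

  0-simplices (2): P, Q
  1-simplices (1): PQ

so the chain groups are C_0 ≅ Z^2, C_1 ≅ Z^1.

∂_1: C_1 → C_0 sends each edge [p,q] (with p < q) to q − p.
As a 2×1 matrix over Z this has rank 1, with invariant factors (1).

From H_k ≅ ker(∂_k) / im(∂_{k+1}) we obtain:

  H_0: rank C_0 − rank ∂_1 = 2 − 1 = 1, and the invariant factors of ∂_1 are all 1, so H_0 ≅ Z.
  H_1: rank ker ∂_1 − rank ∂_2 = (1 − 1) − 0 = 0, and there is no ∂_2, so H_1 ≅ 0.

As a check, the Euler characteristic is 2 − 1 = 1, which agrees with 1 − 0 = 1.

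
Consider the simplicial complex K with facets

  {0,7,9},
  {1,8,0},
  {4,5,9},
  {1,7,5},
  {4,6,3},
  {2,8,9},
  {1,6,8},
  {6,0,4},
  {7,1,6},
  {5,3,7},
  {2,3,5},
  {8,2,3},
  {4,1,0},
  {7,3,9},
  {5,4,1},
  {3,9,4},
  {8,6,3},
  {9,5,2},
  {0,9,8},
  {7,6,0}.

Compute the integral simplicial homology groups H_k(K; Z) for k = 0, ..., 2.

H_0 = Z,  H_1 = Z ⊕ Z/2,  H_2 = 0.

Fix the vertex order 0 < 1 < 2 < 3 < 4 < 5 < 6 < 7 < 8 < 9 and write every simplex with vertices in increasing order. Then dim K = 2 and the simplices of K are:

  0-simplices (10): [0], [1], [2], [3], [4], [5], [6], [7], [8], [9]
  1-simplices (30): (30 of them)
  2-simplices (20): (20 of them)

giving chain groups C_0 ≅ Z^10, C_1 ≅ Z^30, C_2 ≅ Z^20.

Boundary ∂_1: C_1 → C_0 sends each edge [p,q] (with p < q) to q − p. For instance
  ∂[3,6] = [6] − [3].
The 10×30 boundary matrix has rank 9 and Smith normal form diag(1,1,1,1,1,1,1,1,1).

Boundary ∂_2: C_2 → C_1 maps a triangle to the signed sum of its edges. For instance
  ∂[2,3,5] = [3,5] − [2,5] + [2,3],
  ∂[0,8,9] = [8,9] − [0,9] + [0,8].
As a 30×20 matrix over Z this has rank 20, with invariant factors (1,1,1,1,1,1,1,1,1,1,1,1,1,1,1,1,1,1,1,2).

Now H_k = ker ∂_k / im ∂_{k+1}, so:

  H_0: rank C_0 − rank ∂_1 = 10 − 9 = 1, and the invariant factors of ∂_1 are all 1, so H_0 = Z.
  H_1: rank ker ∂_1 − rank ∂_2 = (30 − 9) − 20 = 1, and ∂_2 has invariant factor 2 > 1, so H_1 = Z ⊕ Z/2.
  H_2: rank ker ∂_2 − rank ∂_3 = (20 − 20) − 0 = 0, and there is no ∂_3, so H_2 = 0.

As a check, the Euler characteristic is 10 − 30 + 20 = 0, which agrees with 1 − 1 + 0 = 0.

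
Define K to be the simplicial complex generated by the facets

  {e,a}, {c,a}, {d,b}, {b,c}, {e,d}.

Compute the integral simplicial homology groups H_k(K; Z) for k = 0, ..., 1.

H_0 = Z,  H_1 = Z.

We work with the vertex ordering a < b < c < d < e. The simplices of K, each written with vertices in increasing order, are:

  0-simplices (5): a, b, c, d, e
  1-simplices (5): ac, ae, bc, bd, de

Hence C_0 ≅ Z^5, C_1 ≅ Z^5.

Boundary ∂_1: C_1 → C_0 maps an edge to its endpoints' difference, ∂[p,q] = q − p. For instance
  ∂bc = c − b.
As a 5×5 matrix over Z this has rank 4, with invariant factors (1,1,1,1).

Reading off H_k = ker ∂_k / im ∂_{k+1}:

  H_0: rank C_0 − rank ∂_1 = 5 − 4 = 1, and the invariant factors of ∂_1 are all 1, so H_0 = Z.
  H_1: rank ker ∂_1 − rank ∂_2 = (5 − 4) − 0 = 1, and there is no ∂_2, so H_1 = Z.

As a check, the Euler characteristic is 5 − 5 = 0, which agrees with 1 − 1 = 0.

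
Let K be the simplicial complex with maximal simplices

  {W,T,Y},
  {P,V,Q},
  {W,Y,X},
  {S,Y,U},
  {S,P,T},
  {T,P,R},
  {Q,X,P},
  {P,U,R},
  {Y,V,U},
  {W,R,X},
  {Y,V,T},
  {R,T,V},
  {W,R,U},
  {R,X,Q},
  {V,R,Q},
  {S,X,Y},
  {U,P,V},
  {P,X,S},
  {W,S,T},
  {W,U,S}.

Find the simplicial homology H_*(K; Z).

H_0 = Z,  H_1 = Z ⊕ Z/2Z,  H_2 = 0.

Take the total order P < Q < R < S < T < U < V < W < X < Y on the vertex set. Then K (dimension 2) consists of the simplices:

  0-simplices (10): P, Q, R, S, T, U, V, W, X, Y
  1-simplices (30): PQ, PR, PS, PT, PU, PV, PX, QR, QV, QX, RT, RU, RV, RW, RX, ST, SU, SW, SX, SY, TV, TW, TY, UV, UW, UY, VY, WX, WY, XY
  2-simplices (20): PQV, PQX, PRT, PRU, PST, PSX, PUV, QRV, QRX, RTV, RUW, RWX, STW, SUW, SUY, SXY, TVY, TWY, UVY, WXY

so the chain groups are C_0 ≅ Z^10, C_1 ≅ Z^30, C_2 ≅ Z^20.

∂_1: C_1 → C_0 maps an edge to its endpoints' difference, ∂[p,q] = q − p.
As a 10×30 matrix over Z this has rank 9, with invariant factors (1,1,1,1,1,1,1,1,1).

∂_2: C_2 → C_1 sends each 2-simplex [p,q,r] to [q,r] − [p,r] + [p,q]. For instance
  ∂PSX = SX − PX + PS,
  ∂QRX = RX − QX + QR.
The resulting 30×20 matrix has rank 20, and its Smith normal form has invariant factors (1,1,1,1,1,1,1,1,1,1,1,1,1,1,1,1,1,1,1,2).

Computing H_k = (kernel of ∂_k) / (image of ∂_{k+1}):

  H_0: rank C_0 − rank ∂_1 = 10 − 9 = 1, and the invariant factors of ∂_1 are all 1, so H_0 = Z.
  H_1: rank ker ∂_1 − rank ∂_2 = (30 − 9) − 20 = 1, and ∂_2 has invariant factor 2 > 1, so H_1 = Z ⊕ Z/2Z.
  H_2: rank ker ∂_2 − rank ∂_3 = (20 − 20) − 0 = 0, and there is no ∂_3, so H_2 = 0.

(K is a triangulation of the Klein bottle.)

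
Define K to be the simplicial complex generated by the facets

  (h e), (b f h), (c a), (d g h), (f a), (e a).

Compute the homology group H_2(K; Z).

H_2 ≅ 0.

Fix the vertex order a < b < c < d < e < f < g < h and write every simplex with vertices in increasing order. Then dim K = 2 and the simplices of K are:

  0-simplices (8): a, b, c, d, e, f, g, h
  1-simplices (10): ac, ae, af, bf, bh, dg, dh, eh, fh, gh
  2-simplices (2): bfh, dgh

Hence C_0 ≅ Z^8, C_1 ≅ Z^10, C_2 ≅ Z^2.

∂_1: C_1 → C_0 maps an edge to its endpoints' difference, ∂[p,q] = q − p.
The 8×10 boundary matrix has rank 7 and Smith normal form diag(1,1,1,1,1,1,1).

Boundary ∂_2: C_2 → C_1 acts by ∂[p,q,r] = [q,r] − [p,r] + [p,q]. For instance
  ∂bfh = fh − bh + bf,
  ∂dgh = gh − dh + dg.
As a 10×2 matrix over Z this has rank 2, with invariant factors (1,1).

Reading off H_k = ker ∂_k / im ∂_{k+1}:

  H_2: rank ker ∂_2 − rank ∂_3 = (2 − 2) − 0 = 0, and there is no ∂_3, so H_2 ≅ 0.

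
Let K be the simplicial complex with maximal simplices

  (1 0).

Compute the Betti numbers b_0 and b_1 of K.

Fix the vertex order 0 < 1 and write every simplex with vertices in increasing order. Then dim K = 1 and the simplices of K are:

  0-simplices (2): [0], [1]
  1-simplices (1): [0,1]

Hence C_0 ≅ Z^2, C_1 ≅ Z^1.

Boundary ∂_1: C_1 → C_0 sends each edge [p,q] (with p < q) to q − p. For instance
  ∂[0,1] = [1] − [0].
This gives a 2×1 integer matrix of rank 1; reducing to Smith normal form yields diagonal entries (1).

From H_k ≅ ker(∂_k) / im(∂_{k+1}) we obtain:

  H_0: rank C_0 − rank ∂_1 = 2 − 1 = 1, and the invariant factors of ∂_1 are all 1, so H_0 ≅ Z.
  H_1: rank ker ∂_1 − rank ∂_2 = (1 − 1) − 0 = 0, and there is no ∂_2, so H_1 ≅ 0.

Hence the Betti numbers are b_0 = 1, b_1 = 0.

b_0 = 1, b_1 = 0.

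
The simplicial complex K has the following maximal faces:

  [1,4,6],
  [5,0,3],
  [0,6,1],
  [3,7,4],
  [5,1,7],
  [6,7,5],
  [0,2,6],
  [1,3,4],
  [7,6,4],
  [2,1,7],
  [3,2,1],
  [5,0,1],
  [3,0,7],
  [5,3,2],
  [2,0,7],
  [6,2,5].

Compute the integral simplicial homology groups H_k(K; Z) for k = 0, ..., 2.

Order the vertices as 0 < 1 < 2 < 3 < 4 < 5 < 6 < 7. Listing each simplex with vertices in this order, K has dimension 2 with simplices:

  0-simplices (8): [0], [1], [2], [3], [4], [5], [6], [7]
  1-simplices (24): (24 of them)
  2-simplices (16): [0,1,5], [0,1,6], [0,2,6], [0,2,7], [0,3,5], [0,3,7], [1,2,3], [1,2,7], [1,3,4], [1,4,6], [1,5,7], [2,3,5], [2,5,6], [3,4,7], [4,6,7], [5,6,7]

giving chain groups C_0 ≅ Z^8, C_1 ≅ Z^24, C_2 ≅ Z^16.

Boundary ∂_1: C_1 → C_0 sends each edge [p,q] (with p < q) to q − p.
This gives a 8×24 integer matrix of rank 7; reducing to Smith normal form yields diagonal entries (1,1,1,1,1,1,1).

The boundary map ∂_2: C_2 → C_1 maps a triangle to the signed sum of its edges. For instance
  ∂[0,3,7] = [3,7] − [0,7] + [0,3],
  ∂[1,3,4] = [3,4] − [1,4] + [1,3].
This gives a 24×16 integer matrix of rank 15; reducing to Smith normal form yields diagonal entries (1,1,1,1,1,1,1,1,1,1,1,1,1,1,1).

Reading off H_k = ker ∂_k / im ∂_{k+1}:

  H_0: rank C_0 − rank ∂_1 = 8 − 7 = 1, and the invariant factors of ∂_1 are all 1, so H_0 ≅ Z.
  H_1: rank ker ∂_1 − rank ∂_2 = (24 − 7) − 15 = 2, and the invariant factors of ∂_2 are all 1, so H_1 ≅ Z^2.
  H_2: rank ker ∂_2 − rank ∂_3 = (16 − 15) − 0 = 1, and there is no ∂_3, so H_2 ≅ Z.

H_0 = Z,  H_1 = Z^2,  H_2 = Z.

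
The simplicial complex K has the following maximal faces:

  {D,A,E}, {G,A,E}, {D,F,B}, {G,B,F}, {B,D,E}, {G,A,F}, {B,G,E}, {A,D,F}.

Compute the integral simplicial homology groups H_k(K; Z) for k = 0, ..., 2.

Order the vertices as A < B < D < E < F < G. Listing each simplex with vertices in this order, K has dimension 2 with simplices:

  0-simplices (6): A, B, D, E, F, G
  1-simplices (12): AD, AE, AF, AG, BD, BE, BF, BG, DE, DF, EG, FG
  2-simplices (8): ADE, ADF, AEG, AFG, BDE, BDF, BEG, BFG

giving chain groups C_0 ≅ Z^6, C_1 ≅ Z^12, C_2 ≅ Z^8.

The boundary map ∂_1: C_1 → C_0 sends each edge [p,q] (with p < q) to q − p.
This gives a 6×12 integer matrix of rank 5; reducing to Smith normal form yields diagonal entries (1,1,1,1,1).

Boundary ∂_2: C_2 → C_1 sends each 2-simplex [p,q,r] to [q,r] − [p,r] + [p,q]. For instance
  ∂BEG = EG − BG + BE,
  ∂BFG = FG − BG + BF.
The resulting 12×8 matrix has rank 7, and its Smith normal form has invariant factors (1,1,1,1,1,1,1).

From H_k ≅ ker(∂_k) / im(∂_{k+1}) we obtain:

  H_0: rank C_0 − rank ∂_1 = 6 − 5 = 1, and the invariant factors of ∂_1 are all 1, so H_0 = Z.
  H_1: rank ker ∂_1 − rank ∂_2 = (12 − 5) − 7 = 0, and the invariant factors of ∂_2 are all 1, so H_1 = 0.
  H_2: rank ker ∂_2 − rank ∂_3 = (8 − 7) − 0 = 1, and there is no ∂_3, so H_2 = Z.

(K is a triangulation of the 2-sphere S^2.)

H_0 ≅ Z,  H_1 = 0,  H_2 ≅ Z.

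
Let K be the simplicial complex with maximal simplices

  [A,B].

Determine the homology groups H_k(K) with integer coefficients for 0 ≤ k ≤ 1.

Take the total order A < B on the vertex set. Then K (dimension 1) consists of the simplices:

  0-simplices (2): A, B
  1-simplices (1): AB

so the chain groups are C_0 ≅ Z^2, C_1 ≅ Z^1.

∂_1: C_1 → C_0 sends each edge [p,q] (with p < q) to q − p. For instance
  ∂AB = B − A.
The 2×1 boundary matrix has rank 1 and Smith normal form diag(1).

Computing H_k = (kernel of ∂_k) / (image of ∂_{k+1}):

  H_0: rank C_0 − rank ∂_1 = 2 − 1 = 1, and the invariant factors of ∂_1 are all 1, so H_0 ≅ Z.
  H_1: rank ker ∂_1 − rank ∂_2 = (1 − 1) − 0 = 0, and there is no ∂_2, so H_1 ≅ 0.

(K is a triangulation of the 1-simplex.)

H_0 ≅ Z,  H_1 = 0.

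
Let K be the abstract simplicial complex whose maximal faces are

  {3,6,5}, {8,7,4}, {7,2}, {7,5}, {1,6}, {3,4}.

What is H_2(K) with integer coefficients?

H_2 ≅ 0.

Take the total order 1 < 2 < 3 < 4 < 5 < 6 < 7 < 8 on the vertex set. Then K (dimension 2) consists of the simplices:

  0-simplices (8): [1], [2], [3], [4], [5], [6], [7], [8]
  1-simplices (10): [1,6], [2,7], [3,4], [3,5], [3,6], [4,7], [4,8], [5,6], [5,7], [7,8]
  2-simplices (2): [3,5,6], [4,7,8]

so the chain groups are C_0 ≅ Z^8, C_1 ≅ Z^10, C_2 ≅ Z^2.

∂_1: C_1 → C_0 sends each edge [p,q] (with p < q) to q − p.
This gives a 8×10 integer matrix of rank 7; reducing to Smith normal form yields diagonal entries (1,1,1,1,1,1,1).

The boundary map ∂_2: C_2 → C_1 maps a triangle to the signed sum of its edges. For instance
  ∂[3,5,6] = [5,6] − [3,6] + [3,5],
  ∂[4,7,8] = [7,8] − [4,8] + [4,7].
As a 10×2 matrix over Z this has rank 2, with invariant factors (1,1).

Now H_k = ker ∂_k / im ∂_{k+1}, so:

  H_2: rank ker ∂_2 − rank ∂_3 = (2 − 2) − 0 = 0, and there is no ∂_3, so H_2 = 0.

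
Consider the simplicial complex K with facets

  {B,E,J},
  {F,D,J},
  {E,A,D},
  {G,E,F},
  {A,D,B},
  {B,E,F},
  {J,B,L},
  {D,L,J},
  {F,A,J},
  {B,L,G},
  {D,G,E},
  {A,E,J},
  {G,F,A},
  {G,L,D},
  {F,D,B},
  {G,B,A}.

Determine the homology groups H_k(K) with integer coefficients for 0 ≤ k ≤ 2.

Fix the vertex order A < B < D < E < F < G < J < L and write every simplex with vertices in increasing order. Then dim K = 2 and the simplices of K are:

  0-simplices (8): A, B, D, E, F, G, J, L
  1-simplices (24): AB, AD, AE, AF, AG, AJ, BD, BE, BF, BG, BJ, BL, DE, DF, DG, DJ, DL, EF, EG, EJ, FG, FJ, GL, JL
  2-simplices (16): ABD, ABG, ADE, AEJ, AFG, AFJ, BDF, BEF, BEJ, BGL, BJL, DEG, DFJ, DGL, DJL, EFG

Hence C_0 ≅ Z^8, C_1 ≅ Z^24, C_2 ≅ Z^16.

Boundary ∂_1: C_1 → C_0 is given by ∂[p,q] = [q] − [p].
This gives a 8×24 integer matrix of rank 7; reducing to Smith normal form yields diagonal entries (1,1,1,1,1,1,1).

Boundary ∂_2: C_2 → C_1 sends each 2-simplex [p,q,r] to [q,r] − [p,r] + [p,q]. For instance
  ∂BGL = GL − BL + BG,
  ∂BEF = EF − BF + BE.
The resulting 24×16 matrix has rank 15, and its Smith normal form has invariant factors (1,1,1,1,1,1,1,1,1,1,1,1,1,1,1).

Now H_k = ker ∂_k / im ∂_{k+1}, so:

  H_0: rank C_0 − rank ∂_1 = 8 − 7 = 1, and the invariant factors of ∂_1 are all 1, so H_0 = Z.
  H_1: rank ker ∂_1 − rank ∂_2 = (24 − 7) − 15 = 2, and the invariant factors of ∂_2 are all 1, so H_1 = Z^2.
  H_2: rank ker ∂_2 − rank ∂_3 = (16 − 15) − 0 = 1, and there is no ∂_3, so H_2 = Z.

H_0 = Z,  H_1 = Z^2,  H_2 = Z.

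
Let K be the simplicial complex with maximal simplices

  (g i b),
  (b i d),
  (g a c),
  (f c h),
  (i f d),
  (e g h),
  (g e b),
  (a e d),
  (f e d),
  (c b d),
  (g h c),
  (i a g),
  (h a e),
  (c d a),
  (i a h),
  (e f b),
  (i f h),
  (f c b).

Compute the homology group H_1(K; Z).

H_1 ≅ Z × Z/2.

Fix the vertex order a < b < c < d < e < f < g < h < i and write every simplex with vertices in increasing order. Then dim K = 2 and the simplices of K are:

  0-simplices (9): a, b, c, d, e, f, g, h, i
  1-simplices (27): ac, ad, ae, ag, ah, ai, bc, bd, be, bf, bg, bi, cd, cf, cg, ch, de, df, di, ef, eg, eh, fh, fi, gh, gi, hi
  2-simplices (18): acd, acg, ade, aeh, agi, ahi, bcd, bcf, bdi, bef, beg, bgi, cfh, cgh, def, dfi, egh, fhi

Hence C_0 ≅ Z^9, C_1 ≅ Z^27, C_2 ≅ Z^18.

Boundary ∂_1: C_1 → C_0 sends each edge [p,q] (with p < q) to q − p.
As a 9×27 matrix over Z this has rank 8, with invariant factors (1,1,1,1,1,1,1,1).

The boundary map ∂_2: C_2 → C_1 maps a triangle to the signed sum of its edges. For instance
  ∂ahi = hi − ai + ah,
  ∂aeh = eh − ah + ae.
This gives a 27×18 integer matrix of rank 18; reducing to Smith normal form yields diagonal entries (1,1,1,1,1,1,1,1,1,1,1,1,1,1,1,1,1,2).

Reading off H_k = ker ∂_k / im ∂_{k+1}:

  H_1: rank ker ∂_1 − rank ∂_2 = (27 − 8) − 18 = 1, and ∂_2 has invariant factor 2 > 1, so H_1 = Z × Z/2.

(K is a triangulation of the Klein bottle.)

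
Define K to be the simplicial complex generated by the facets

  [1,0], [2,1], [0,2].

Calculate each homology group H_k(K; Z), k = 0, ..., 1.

We work with the vertex ordering 0 < 1 < 2. The simplices of K, each written with vertices in increasing order, are:

  0-simplices (3): [0], [1], [2]
  1-simplices (3): [0,1], [0,2], [1,2]

so the chain groups are C_0 ≅ Z^3, C_1 ≅ Z^3.

Boundary ∂_1: C_1 → C_0 is given by ∂[p,q] = [q] − [p]. For instance
  ∂[1,2] = [2] − [1].
This gives a 3×3 integer matrix of rank 2; reducing to Smith normal form yields diagonal entries (1,1).

Computing H_k = (kernel of ∂_k) / (image of ∂_{k+1}):

  H_0: rank C_0 − rank ∂_1 = 3 − 2 = 1, and the invariant factors of ∂_1 are all 1, so H_0 ≅ Z.
  H_1: rank ker ∂_1 − rank ∂_2 = (3 − 2) − 0 = 1, and there is no ∂_2, so H_1 ≅ Z.

As a check, the Euler characteristic is 3 − 3 = 0, which agrees with 1 − 1 = 0.

H_0 = Z,  H_1 = Z.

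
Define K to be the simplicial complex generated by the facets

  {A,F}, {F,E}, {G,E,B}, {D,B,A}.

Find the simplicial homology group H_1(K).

Order the vertices as A < B < D < E < F < G. Listing each simplex with vertices in this order, K has dimension 2 with simplices:

  0-simplices (6): A, B, D, E, F, G
  1-simplices (8): AB, AD, AF, BD, BE, BG, EF, EG
  2-simplices (2): ABD, BEG

so the chain groups are C_0 ≅ Z^6, C_1 ≅ Z^8, C_2 ≅ Z^2.

Boundary ∂_1: C_1 → C_0 is given by ∂[p,q] = [q] − [p].
The 6×8 boundary matrix has rank 5 and Smith normal form diag(1,1,1,1,1).

The boundary map ∂_2: C_2 → C_1 maps a triangle to the signed sum of its edges. For instance
  ∂BEG = EG − BG + BE,
  ∂ABD = BD − AD + AB.
This gives a 8×2 integer matrix of rank 2; reducing to Smith normal form yields diagonal entries (1,1).

Reading off H_k = ker ∂_k / im ∂_{k+1}:

  H_1: rank ker ∂_1 − rank ∂_2 = (8 − 5) − 2 = 1, and the invariant factors of ∂_2 are all 1, so H_1 ≅ Z.

H_1 ≅ Z.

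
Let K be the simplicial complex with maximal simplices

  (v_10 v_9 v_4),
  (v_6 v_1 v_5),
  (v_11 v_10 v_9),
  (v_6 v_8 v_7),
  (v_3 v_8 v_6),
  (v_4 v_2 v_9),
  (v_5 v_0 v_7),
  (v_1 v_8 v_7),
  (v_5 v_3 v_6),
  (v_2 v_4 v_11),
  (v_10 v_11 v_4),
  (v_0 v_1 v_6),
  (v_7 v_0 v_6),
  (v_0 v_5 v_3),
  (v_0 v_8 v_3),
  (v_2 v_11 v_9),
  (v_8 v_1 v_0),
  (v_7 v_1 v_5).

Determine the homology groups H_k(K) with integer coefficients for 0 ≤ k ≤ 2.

Fix the vertex order v_0 < v_1 < v_2 < v_3 < v_4 < v_5 < v_6 < v_7 < v_8 < v_9 < v_10 < v_11 and write every simplex with vertices in increasing order. Then dim K = 2 and the simplices of K are:

  0-simplices (12): [v_0], [v_1], [v_2], [v_3], [v_4], [v_5], [v_6], [v_7], [v_8], [v_9], [v_10], [v_11]
  1-simplices (27): (27 of them)
  2-simplices (18): (18 of them)

Hence C_0 ≅ Z^12, C_1 ≅ Z^27, C_2 ≅ Z^18.

∂_1: C_1 → C_0 is given by ∂[p,q] = [q] − [p]. For instance
  ∂[v_2,v_4] = [v_4] − [v_2].
The resulting 12×27 matrix has rank 10, and its Smith normal form has invariant factors (1,1,1,1,1,1,1,1,1,1).

∂_2: C_2 → C_1 sends each 2-simplex [p,q,r] to [q,r] − [p,r] + [p,q]. For instance
  ∂[v_1,v_7,v_8] = [v_7,v_8] − [v_1,v_8] + [v_1,v_7],
  ∂[v_1,v_5,v_7] = [v_5,v_7] − [v_1,v_7] + [v_1,v_5].
The 27×18 boundary matrix has rank 17 and Smith normal form diag(1,1,1,1,1,1,1,1,1,1,1,1,1,1,1,1,2).

Now H_k = ker ∂_k / im ∂_{k+1}, so:

  H_0: rank C_0 − rank ∂_1 = 12 − 10 = 2, and the invariant factors of ∂_1 are all 1, so H_0 ≅ Z^2.
  H_1: rank ker ∂_1 − rank ∂_2 = (27 − 10) − 17 = 0, and ∂_2 has invariant factor 2 > 1, so H_1 ≅ Z_2.
  H_2: rank ker ∂_2 − rank ∂_3 = (18 − 17) − 0 = 1, and there is no ∂_3, so H_2 ≅ Z.

H_0 ≅ Z^2,  H_1 ≅ Z_2,  H_2 ≅ Z.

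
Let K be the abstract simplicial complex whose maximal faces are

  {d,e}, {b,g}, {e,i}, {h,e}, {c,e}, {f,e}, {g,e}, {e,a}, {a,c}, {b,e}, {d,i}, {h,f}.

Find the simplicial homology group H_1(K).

H_1 ≅ Z^4.

Take the total order a < b < c < d < e < f < g < h < i on the vertex set. Then K (dimension 1) consists of the simplices:

  0-simplices (9): a, b, c, d, e, f, g, h, i
  1-simplices (12): ac, ae, be, bg, ce, de, di, ef, eg, eh, ei, fh

Hence C_0 ≅ Z^9, C_1 ≅ Z^12.

∂_1: C_1 → C_0 maps an edge to its endpoints' difference, ∂[p,q] = q − p. For instance
  ∂ae = e − a.
As a 9×12 matrix over Z this has rank 8, with invariant factors (1,1,1,1,1,1,1,1).

From H_k ≅ ker(∂_k) / im(∂_{k+1}) we obtain:

  H_1: rank ker ∂_1 − rank ∂_2 = (12 − 8) − 0 = 4, and there is no ∂_2, so H_1 ≅ Z^4.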